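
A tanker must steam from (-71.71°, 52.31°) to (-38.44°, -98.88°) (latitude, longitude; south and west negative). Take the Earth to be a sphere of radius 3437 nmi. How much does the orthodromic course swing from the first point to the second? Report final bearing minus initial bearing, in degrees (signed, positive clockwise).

Initial bearing θ₁ = atan2(sin Δλ cos φ₂, cos φ₁ sin φ₂ − sin φ₁ cos φ₂ cos Δλ) = 204.03°
Final bearing θ₂ = (initial bearing from the destination back to the start) + 180° = 350.61°
Δθ = θ₂ − θ₁ = +146.6°

+146.6°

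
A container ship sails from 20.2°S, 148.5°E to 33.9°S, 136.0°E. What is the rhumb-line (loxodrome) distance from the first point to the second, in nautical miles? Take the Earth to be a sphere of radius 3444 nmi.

Rhumb course C = atan2(Δλ, Δψ) with Δψ = ln[tan(π/4+φ₂/2)/tan(π/4+φ₁/2)] = -0.2695, Δλ = -0.2182 → C = 219.00°
d = R·|Δφ| / |cos C| = 3444·0.23911 / 0.77720 = 1060 nmi

1060 nmi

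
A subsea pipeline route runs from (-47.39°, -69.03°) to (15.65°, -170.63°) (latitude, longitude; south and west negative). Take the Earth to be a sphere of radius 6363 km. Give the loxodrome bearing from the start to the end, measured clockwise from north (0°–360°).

Δψ = ln[tan(π/4+φ₂/2)/tan(π/4+φ₁/2)] = +1.2183
Δλ = -1.7733 rad (taken the short way round)
course = atan2(Δλ, Δψ) = 304.49°

304.5°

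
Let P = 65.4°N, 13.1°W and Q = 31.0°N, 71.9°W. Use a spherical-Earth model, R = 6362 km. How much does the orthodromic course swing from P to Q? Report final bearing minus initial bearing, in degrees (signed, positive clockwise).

At departure: θ₁ = atan2(sin Δλ cos φ₂, cos φ₁ sin φ₂ − sin φ₁ cos φ₂ cos Δλ) = 255.52°
At arrival: θ₂ = atan2(sin Δλ cos φ₁, −cos φ₂ sin φ₁ + sin φ₂ cos φ₁ cos Δλ) = 208.05°
Δθ = θ₂ − θ₁ = -47.5°

-47.5°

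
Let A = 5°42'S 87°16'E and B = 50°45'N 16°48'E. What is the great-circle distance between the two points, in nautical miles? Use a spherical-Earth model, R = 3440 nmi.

cos σ = sin φ₁ sin φ₂ + cos φ₁ cos φ₂ cos Δλ
      = sin(-5.70°)sin(50.75°) + cos(-5.70°)cos(50.75°)cos(-70.47°) = 0.1336
σ = 82.323° → d = Rσ = 3440·1.43681 = 4943 nmi

4943 nmi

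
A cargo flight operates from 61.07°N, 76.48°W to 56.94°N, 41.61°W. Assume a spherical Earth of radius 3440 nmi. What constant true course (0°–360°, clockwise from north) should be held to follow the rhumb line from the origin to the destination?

Δψ = ln[tan(π/4+φ₂/2)/tan(π/4+φ₁/2)] = -0.1402
Δλ = +0.6086 rad (taken the short way round)
course = atan2(Δλ, Δψ) = 102.97°

103.0°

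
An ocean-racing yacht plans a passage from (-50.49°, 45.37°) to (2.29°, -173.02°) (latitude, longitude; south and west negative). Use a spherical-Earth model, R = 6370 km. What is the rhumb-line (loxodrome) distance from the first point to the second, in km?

14840 km

Rhumb course C = atan2(Δλ, Δψ) with Δψ = ln[tan(π/4+φ₂/2)/tan(π/4+φ₁/2)] = +1.0640, Δλ = +2.4716 → C = 66.71°
d = R·|Δφ| / |cos C| = 6370·0.92118 / 0.39542 = 14840 km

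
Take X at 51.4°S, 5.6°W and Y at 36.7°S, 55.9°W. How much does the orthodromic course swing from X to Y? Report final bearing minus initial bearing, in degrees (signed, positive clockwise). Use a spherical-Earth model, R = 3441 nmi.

Initial bearing θ₁ = atan2(sin Δλ cos φ₂, cos φ₁ sin φ₂ − sin φ₁ cos φ₂ cos Δλ) = 272.54°
Final bearing θ₂ = (initial bearing from the destination back to the start) + 180° = 308.98°
Δθ = θ₂ − θ₁ = +36.4°

+36.4°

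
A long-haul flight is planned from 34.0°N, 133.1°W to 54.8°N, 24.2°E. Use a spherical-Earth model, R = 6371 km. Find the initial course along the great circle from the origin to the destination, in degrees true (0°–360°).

12.9°

N = sin Δλ·cos φ₂ = +0.2224;  D = cos φ₁ sin φ₂ − sin φ₁ cos φ₂ cos Δλ = +0.9748
initial course = atan2(N, D) = 12.85°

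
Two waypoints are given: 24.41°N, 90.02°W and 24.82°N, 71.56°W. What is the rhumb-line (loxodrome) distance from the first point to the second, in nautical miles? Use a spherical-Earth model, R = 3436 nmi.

1007 nmi

Δψ = ln[tan(π/4+φ₂/2)/tan(π/4+φ₁/2)] = +0.0079;  Δφ = +0.0072 rad,  Δλ = +0.3222 rad
q = Δφ/Δψ = 0.9091
d = R·√(Δφ² + q²Δλ²) = 3436·0.29300 = 1007 nmi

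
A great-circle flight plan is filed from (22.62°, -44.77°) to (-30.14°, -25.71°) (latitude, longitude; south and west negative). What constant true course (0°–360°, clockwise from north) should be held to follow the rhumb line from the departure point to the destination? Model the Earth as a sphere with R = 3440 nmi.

160.8°

Δψ = ln[tan(π/4+φ₂/2)/tan(π/4+φ₁/2)] = -0.9576
Δλ = +0.3327 rad (taken the short way round)
course = atan2(Δλ, Δψ) = 160.84°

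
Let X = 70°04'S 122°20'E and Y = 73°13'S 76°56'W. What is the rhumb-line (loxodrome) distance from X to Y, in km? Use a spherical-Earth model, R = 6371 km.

Rhumb course C = atan2(Δλ, Δψ) with Δψ = ln[tan(π/4+φ₂/2)/tan(π/4+φ₁/2)] = -0.1750, Δλ = +2.8053 → C = 93.57°
d = R·|Δφ| / |cos C| = 6371·0.05498 / 0.06225 = 5626 km

5626 km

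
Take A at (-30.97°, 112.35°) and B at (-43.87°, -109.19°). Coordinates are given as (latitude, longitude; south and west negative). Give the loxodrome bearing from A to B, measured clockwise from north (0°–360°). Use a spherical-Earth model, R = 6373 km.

Δψ = ln[tan(π/4+φ₂/2)/tan(π/4+φ₁/2)] = -0.2848
Δλ = +2.4166 rad (taken the short way round)
course = atan2(Δλ, Δψ) = 96.72°

96.7°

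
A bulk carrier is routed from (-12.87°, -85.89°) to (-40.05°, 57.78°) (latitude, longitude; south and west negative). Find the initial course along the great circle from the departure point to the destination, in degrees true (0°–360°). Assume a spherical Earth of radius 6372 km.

149.3°

N = sin Δλ·cos φ₂ = +0.4535;  D = cos φ₁ sin φ₂ − sin φ₁ cos φ₂ cos Δλ = -0.7647
initial course = atan2(N, D) = 149.33°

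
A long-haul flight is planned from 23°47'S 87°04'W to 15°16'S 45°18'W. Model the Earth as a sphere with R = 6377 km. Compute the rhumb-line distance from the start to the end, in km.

4478 km

Δψ = ln[tan(π/4+φ₂/2)/tan(π/4+φ₁/2)] = +0.1579;  Δφ = +0.1486 rad,  Δλ = +0.7290 rad
q = Δφ/Δψ = 0.9414
d = R·√(Δφ² + q²Δλ²) = 6377·0.70217 = 4478 km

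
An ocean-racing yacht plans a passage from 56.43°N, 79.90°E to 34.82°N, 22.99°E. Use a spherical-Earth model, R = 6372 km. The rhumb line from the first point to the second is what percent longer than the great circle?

Great circle: σ = 0.7618 rad → d_gc = Rσ = 4854.1 km
Rhumb: Δφ = -0.3772, Δλ = -0.9933, Δψ = -0.5495, q = Δφ/Δψ = 0.6863 → d_rh = R√(Δφ²+q²Δλ²) = 4964.3 km
Excess = (4964.3 − 4854.1) / 4854.1 = 110.2 / 4854.1 = 2.27% ≈ 2.3%

2.3%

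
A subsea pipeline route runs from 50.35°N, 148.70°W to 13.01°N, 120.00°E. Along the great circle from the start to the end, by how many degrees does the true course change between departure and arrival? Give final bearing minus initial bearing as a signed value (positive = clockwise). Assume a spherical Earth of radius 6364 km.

-59.1°

At departure: θ₁ = atan2(sin Δλ cos φ₂, cos φ₁ sin φ₂ − sin φ₁ cos φ₂ cos Δλ) = 279.37°
At arrival: θ₂ = atan2(sin Δλ cos φ₁, −cos φ₂ sin φ₁ + sin φ₂ cos φ₁ cos Δλ) = 220.25°
Δθ = θ₂ − θ₁ = -59.1°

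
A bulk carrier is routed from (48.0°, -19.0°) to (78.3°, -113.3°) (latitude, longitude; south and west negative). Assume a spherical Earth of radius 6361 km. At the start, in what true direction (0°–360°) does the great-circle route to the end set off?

θ = atan2( sin Δλ·cos φ₂ ,  cos φ₁ sin φ₂ − sin φ₁ cos φ₂ cos Δλ )
  = atan2(-0.2022, +0.6665) = 343.12°

343.1°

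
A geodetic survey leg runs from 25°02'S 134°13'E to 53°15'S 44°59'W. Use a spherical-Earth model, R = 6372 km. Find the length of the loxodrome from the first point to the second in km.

15409 km

Δψ = ln[tan(π/4+φ₂/2)/tan(π/4+φ₁/2)] = -0.6506;  Δφ = -0.4925 rad,  Δλ = -3.1276 rad
q = Δφ/Δψ = 0.7570
d = R·√(Δφ² + q²Δλ²) = 6372·2.41819 = 15409 km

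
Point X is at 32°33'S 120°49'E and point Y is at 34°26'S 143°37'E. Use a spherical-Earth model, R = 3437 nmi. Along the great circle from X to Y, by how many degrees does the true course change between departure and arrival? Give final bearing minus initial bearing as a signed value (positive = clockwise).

-12.7°

Initial bearing θ₁ = atan2(sin Δλ cos φ₂, cos φ₁ sin φ₂ − sin φ₁ cos φ₂ cos Δλ) = 101.93°
Final bearing θ₂ = (initial bearing from the destination back to the start) + 180° = 89.23°
Δθ = θ₂ − θ₁ = -12.7°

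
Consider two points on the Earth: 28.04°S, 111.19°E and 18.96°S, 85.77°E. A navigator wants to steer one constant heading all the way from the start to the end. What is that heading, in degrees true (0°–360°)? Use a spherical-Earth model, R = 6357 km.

Meridional parts: M(φ₁)=-0.5102, M(φ₂)=-0.3371 → ΔM = +0.1731;  Δλ = -0.4437 rad
tan C = Δλ / ΔM = -2.5637 → C = 291.31°

291.3°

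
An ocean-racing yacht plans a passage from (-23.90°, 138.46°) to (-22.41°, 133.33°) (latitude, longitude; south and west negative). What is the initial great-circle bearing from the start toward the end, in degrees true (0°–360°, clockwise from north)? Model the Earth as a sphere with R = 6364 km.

286.5°

N = sin Δλ·cos φ₂ = -0.0827;  D = cos φ₁ sin φ₂ − sin φ₁ cos φ₂ cos Δλ = +0.0245
initial course = atan2(N, D) = 286.51°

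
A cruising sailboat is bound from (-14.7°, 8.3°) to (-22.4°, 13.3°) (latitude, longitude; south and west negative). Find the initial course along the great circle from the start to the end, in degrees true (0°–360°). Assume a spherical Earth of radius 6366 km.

θ = atan2( sin Δλ·cos φ₂ ,  cos φ₁ sin φ₂ − sin φ₁ cos φ₂ cos Δλ )
  = atan2(+0.0806, -0.1349) = 149.15°

149.1°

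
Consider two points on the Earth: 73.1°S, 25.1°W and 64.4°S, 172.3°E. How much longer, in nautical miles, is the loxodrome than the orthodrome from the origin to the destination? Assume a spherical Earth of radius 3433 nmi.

Great circle: cos σ = sin φ₁ sin φ₂ + cos φ₁ cos φ₂ cos Δλ,  σ = 0.7332 rad → d_gc = 2517.1 nmi
Rhumb line: Δψ = +0.4248, q = Δφ/Δψ = 0.3574, d_rh = R√(Δφ²+q²Δλ²) = 3521.0 nmi
Excess = 3521.0 − 2517.1 = 1003.9 ≈ 1004 nmi

1004 nmi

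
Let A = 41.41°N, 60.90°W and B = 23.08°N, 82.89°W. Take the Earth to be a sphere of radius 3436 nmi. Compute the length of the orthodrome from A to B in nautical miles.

1557 nmi

Haversine: a = sin²(Δφ/2)+cos φ₁ cos φ₂ sin²(Δλ/2) = 0.05047;  σ = 2·atan2(√a,√(1−a))
σ = 25.965° → d = Rσ = 3436·0.45317 = 1557 nmi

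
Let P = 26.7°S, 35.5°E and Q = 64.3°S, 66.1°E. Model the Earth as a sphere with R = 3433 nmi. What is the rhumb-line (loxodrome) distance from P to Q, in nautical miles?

2557 nmi

Rhumb course C = atan2(Δλ, Δψ) with Δψ = ln[tan(π/4+φ₂/2)/tan(π/4+φ₁/2)] = -0.9941, Δλ = +0.5341 → C = 151.75°
d = R·|Δφ| / |cos C| = 3433·0.65624 / 0.88091 = 2557 nmi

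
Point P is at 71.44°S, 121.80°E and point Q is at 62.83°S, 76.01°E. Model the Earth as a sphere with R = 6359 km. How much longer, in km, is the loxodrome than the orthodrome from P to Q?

Great circle: cos σ = sin φ₁ sin φ₂ + cos φ₁ cos φ₂ cos Δλ,  σ = 0.3340 rad → d_gc = 2124.0 km
Rhumb line: Δψ = +0.3913, q = Δφ/Δψ = 0.3840, d_rh = R√(Δφ²+q²Δλ²) = 2173.1 km
Excess = 2173.1 − 2124.0 = 49.1 ≈ 49 km

49 km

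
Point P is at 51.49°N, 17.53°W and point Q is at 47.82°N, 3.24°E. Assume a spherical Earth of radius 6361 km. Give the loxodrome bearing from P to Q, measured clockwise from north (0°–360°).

105.3°

Δψ = ln[tan(π/4+φ₂/2)/tan(π/4+φ₁/2)] = -0.0990
Δλ = +0.3625 rad (taken the short way round)
course = atan2(Δλ, Δψ) = 105.28°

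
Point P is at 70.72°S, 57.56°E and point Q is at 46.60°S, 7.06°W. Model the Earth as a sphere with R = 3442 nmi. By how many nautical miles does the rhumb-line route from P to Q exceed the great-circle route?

Great circle: cos σ = sin φ₁ sin φ₂ + cos φ₁ cos φ₂ cos Δλ,  σ = 0.6712 rad → d_gc = 2310.3 nmi
Rhumb line: Δψ = +0.8514, q = Δφ/Δψ = 0.4945, d_rh = R√(Δφ²+q²Δλ²) = 2405.0 nmi
Excess = 2405.0 − 2310.3 = 94.7 ≈ 95 nmi

95 nmi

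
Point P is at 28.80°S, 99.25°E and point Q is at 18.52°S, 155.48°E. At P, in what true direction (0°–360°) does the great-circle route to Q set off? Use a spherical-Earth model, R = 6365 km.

N = sin Δλ·cos φ₂ = +0.7882;  D = cos φ₁ sin φ₂ − sin φ₁ cos φ₂ cos Δλ = -0.0244
initial course = atan2(N, D) = 91.77°

91.8°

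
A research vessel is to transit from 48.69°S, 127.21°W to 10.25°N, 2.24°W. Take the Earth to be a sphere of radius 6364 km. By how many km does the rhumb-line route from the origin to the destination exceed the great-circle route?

Great circle: cos σ = sin φ₁ sin φ₂ + cos φ₁ cos φ₂ cos Δλ,  σ = 2.1013 rad → d_gc = 13372.7 km
Rhumb line: Δψ = +1.1554, q = Δφ/Δψ = 0.8903, d_rh = R√(Δφ²+q²Δλ²) = 13985.0 km
Excess = 13985.0 − 13372.7 = 612.3 ≈ 612 km

612 km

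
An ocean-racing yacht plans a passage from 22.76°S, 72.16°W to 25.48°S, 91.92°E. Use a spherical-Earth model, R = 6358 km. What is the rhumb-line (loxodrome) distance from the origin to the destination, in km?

16619 km

Δψ = ln[tan(π/4+φ₂/2)/tan(π/4+φ₁/2)] = -0.0520;  Δφ = -0.0475 rad,  Δλ = +2.8637 rad
q = Δφ/Δψ = 0.9126
d = R·√(Δφ² + q²Δλ²) = 6358·2.61380 = 16619 km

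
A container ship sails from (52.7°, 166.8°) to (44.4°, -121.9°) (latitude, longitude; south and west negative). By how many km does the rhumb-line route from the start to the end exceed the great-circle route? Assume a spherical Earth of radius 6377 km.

204 km

Great circle: cos σ = sin φ₁ sin φ₂ + cos φ₁ cos φ₂ cos Δλ,  σ = 0.8019 rad → d_gc = 5113.4 km
Rhumb line: Δψ = -0.2195, q = Δφ/Δψ = 0.6599, d_rh = R√(Δφ²+q²Δλ²) = 5317.6 km
Excess = 5317.6 − 5113.4 = 204.2 ≈ 204 km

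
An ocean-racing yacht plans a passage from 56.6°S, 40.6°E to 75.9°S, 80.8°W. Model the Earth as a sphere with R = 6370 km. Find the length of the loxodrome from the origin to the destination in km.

Δψ = ln[tan(π/4+φ₂/2)/tan(π/4+φ₁/2)] = -0.8862;  Δφ = -0.3368 rad,  Δλ = -2.1188 rad
q = Δφ/Δψ = 0.3801
d = R·√(Δφ² + q²Δλ²) = 6370·0.87297 = 5561 km

5561 km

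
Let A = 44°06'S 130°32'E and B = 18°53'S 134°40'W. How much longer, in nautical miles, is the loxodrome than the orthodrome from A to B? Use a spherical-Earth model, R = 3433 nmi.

Great circle: cos σ = sin φ₁ sin φ₂ + cos φ₁ cos φ₂ cos Δλ,  σ = 1.4016 rad → d_gc = 4811.8 nmi
Rhumb line: Δψ = +0.5236, q = Δφ/Δψ = 0.8405, d_rh = R√(Δφ²+q²Δλ²) = 5007.7 nmi
Excess = 5007.7 − 4811.8 = 195.9 ≈ 196 nmi

196 nmi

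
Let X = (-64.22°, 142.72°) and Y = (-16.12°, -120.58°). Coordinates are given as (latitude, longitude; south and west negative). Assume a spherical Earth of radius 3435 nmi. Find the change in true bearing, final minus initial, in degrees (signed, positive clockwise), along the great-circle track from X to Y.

-76.9°

Initial bearing θ₁ = atan2(sin Δλ cos φ₂, cos φ₁ sin φ₂ − sin φ₁ cos φ₂ cos Δλ) = 103.08°
Final bearing θ₂ = (initial bearing from the destination back to the start) + 180° = 26.17°
Δθ = θ₂ − θ₁ = -76.9°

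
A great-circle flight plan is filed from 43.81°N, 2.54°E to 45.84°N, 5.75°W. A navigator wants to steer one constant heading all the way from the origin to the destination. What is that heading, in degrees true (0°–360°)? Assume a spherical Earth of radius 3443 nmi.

Δψ = ln[tan(π/4+φ₂/2)/tan(π/4+φ₁/2)] = +0.0500
Δλ = -0.1447 rad (taken the short way round)
course = atan2(Δλ, Δψ) = 289.05°

289.1°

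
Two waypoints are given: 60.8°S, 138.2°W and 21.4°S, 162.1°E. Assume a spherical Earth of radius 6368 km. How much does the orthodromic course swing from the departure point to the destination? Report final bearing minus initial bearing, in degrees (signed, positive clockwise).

+43.7°

Initial bearing θ₁ = atan2(sin Δλ cos φ₂, cos φ₁ sin φ₂ − sin φ₁ cos φ₂ cos Δλ) = 286.10°
Final bearing θ₂ = (initial bearing from the destination back to the start) + 180° = 329.77°
Δθ = θ₂ − θ₁ = +43.7°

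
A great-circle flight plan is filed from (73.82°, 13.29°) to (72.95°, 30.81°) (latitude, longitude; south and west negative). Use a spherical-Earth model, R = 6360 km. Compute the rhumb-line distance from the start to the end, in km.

564 km

Δψ = ln[tan(π/4+φ₂/2)/tan(π/4+φ₁/2)] = -0.0531;  Δφ = -0.0152 rad,  Δλ = +0.3058 rad
q = Δφ/Δψ = 0.2859
d = R·√(Δφ² + q²Δλ²) = 6360·0.08872 = 564 km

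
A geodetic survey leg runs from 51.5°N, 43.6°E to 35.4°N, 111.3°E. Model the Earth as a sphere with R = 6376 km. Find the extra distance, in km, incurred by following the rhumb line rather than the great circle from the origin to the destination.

169 km

Great circle: cos σ = sin φ₁ sin φ₂ + cos φ₁ cos φ₂ cos Δλ,  σ = 0.8686 rad → d_gc = 5538.2 km
Rhumb line: Δψ = -0.3907, q = Δφ/Δψ = 0.7192, d_rh = R√(Δφ²+q²Δλ²) = 5707.2 km
Excess = 5707.2 − 5538.2 = 169.0 ≈ 169 km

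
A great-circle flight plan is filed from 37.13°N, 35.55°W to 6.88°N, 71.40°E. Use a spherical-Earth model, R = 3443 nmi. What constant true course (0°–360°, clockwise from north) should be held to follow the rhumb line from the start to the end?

Meridional parts: M(φ₁)=+0.6988, M(φ₂)=+0.1204 → ΔM = -0.5785;  Δλ = +1.8666 rad
tan C = Δλ / ΔM = -3.2269 → C = 107.22°

107.2°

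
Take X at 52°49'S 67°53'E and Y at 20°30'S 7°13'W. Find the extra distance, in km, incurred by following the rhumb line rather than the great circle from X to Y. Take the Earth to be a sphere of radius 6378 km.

220 km

Great circle: cos σ = sin φ₁ sin φ₂ + cos φ₁ cos φ₂ cos Δλ,  σ = 1.1323 rad → d_gc = 7221.8 km
Rhumb line: Δψ = +0.7238, q = Δφ/Δψ = 0.7792, d_rh = R√(Δφ²+q²Δλ²) = 7441.5 km
Excess = 7441.5 − 7221.8 = 219.7 ≈ 220 km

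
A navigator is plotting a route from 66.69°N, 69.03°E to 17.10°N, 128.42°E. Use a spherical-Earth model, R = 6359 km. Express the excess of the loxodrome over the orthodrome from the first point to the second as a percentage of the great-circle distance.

2.3%

Great circle: σ = 1.0898 rad → d_gc = Rσ = 6930.3 km
Rhumb: Δφ = -0.8655, Δλ = +1.0366, Δψ = -1.2756, q = Δφ/Δψ = 0.6785 → d_rh = R√(Δφ²+q²Δλ²) = 7091.8 km
Excess = (7091.8 − 6930.3) / 6930.3 = 161.5 / 6930.3 = 2.33% ≈ 2.3%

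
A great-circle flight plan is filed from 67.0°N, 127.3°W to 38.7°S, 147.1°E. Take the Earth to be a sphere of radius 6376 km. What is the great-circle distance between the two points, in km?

13745 km

Haversine: a = sin²(Δφ/2)+cos φ₁ cos φ₂ sin²(Δλ/2) = 0.77607;  σ = 2·atan2(√a,√(1−a))
σ = 123.514° → d = Rσ = 6376·2.15573 = 13745 km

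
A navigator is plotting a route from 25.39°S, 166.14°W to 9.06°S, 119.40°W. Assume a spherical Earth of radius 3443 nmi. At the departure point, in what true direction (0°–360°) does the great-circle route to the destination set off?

78.4°

N = sin Δλ·cos φ₂ = +0.7192;  D = cos φ₁ sin φ₂ − sin φ₁ cos φ₂ cos Δλ = +0.1479
initial course = atan2(N, D) = 78.38°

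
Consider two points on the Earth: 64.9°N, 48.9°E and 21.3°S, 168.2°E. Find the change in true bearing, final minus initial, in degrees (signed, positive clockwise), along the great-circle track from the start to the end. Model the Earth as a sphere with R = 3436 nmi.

+82.0°

At departure: θ₁ = atan2(sin Δλ cos φ₂, cos φ₁ sin φ₂ − sin φ₁ cos φ₂ cos Δλ) = 72.33°
At arrival: θ₂ = atan2(sin Δλ cos φ₁, −cos φ₂ sin φ₁ + sin φ₂ cos φ₁ cos Δλ) = 154.29°
Δθ = θ₂ − θ₁ = +82.0°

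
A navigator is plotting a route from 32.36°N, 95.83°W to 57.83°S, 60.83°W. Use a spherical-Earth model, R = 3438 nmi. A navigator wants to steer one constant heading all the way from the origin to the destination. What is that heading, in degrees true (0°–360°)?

161.6°

Δψ = ln[tan(π/4+φ₂/2)/tan(π/4+φ₁/2)] = -1.8410
Δλ = +0.6109 rad (taken the short way round)
course = atan2(Δλ, Δψ) = 161.64°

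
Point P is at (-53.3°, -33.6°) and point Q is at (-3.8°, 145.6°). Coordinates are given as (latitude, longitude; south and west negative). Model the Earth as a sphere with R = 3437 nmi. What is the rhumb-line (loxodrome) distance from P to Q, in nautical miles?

Δψ = ln[tan(π/4+φ₂/2)/tan(π/4+φ₁/2)] = +1.0372;  Δφ = +0.8639 rad,  Δλ = +3.1276 rad
q = Δφ/Δψ = 0.8330
d = R·√(Δφ² + q²Δλ²) = 3437·2.74470 = 9434 nmi

9434 nmi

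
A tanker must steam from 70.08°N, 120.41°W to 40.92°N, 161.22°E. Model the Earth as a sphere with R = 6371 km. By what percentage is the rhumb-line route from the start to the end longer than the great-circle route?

5.8%

Great circle: σ = 0.8397 rad → d_gc = Rσ = 5349.5 km
Rhumb: Δφ = -0.5089, Δλ = -1.3678, Δψ = -0.9555, q = Δφ/Δψ = 0.5326 → d_rh = R√(Δφ²+q²Δλ²) = 5662.0 km
Excess = (5662.0 − 5349.5) / 5349.5 = 312.5 / 5349.5 = 5.84% ≈ 5.8%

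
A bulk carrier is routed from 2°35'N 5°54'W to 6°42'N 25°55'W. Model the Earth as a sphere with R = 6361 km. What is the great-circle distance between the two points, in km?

2261 km

cos σ = sin φ₁ sin φ₂ + cos φ₁ cos φ₂ cos Δλ
      = sin(2.58°)sin(6.70°) + cos(2.58°)cos(6.70°)cos(-20.02°) = 0.9375
σ = 20.366° → d = Rσ = 6361·0.35546 = 2261 km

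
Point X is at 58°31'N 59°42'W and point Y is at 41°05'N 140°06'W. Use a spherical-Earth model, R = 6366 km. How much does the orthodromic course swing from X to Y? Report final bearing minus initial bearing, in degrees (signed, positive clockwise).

-66.3°

At departure: θ₁ = atan2(sin Δλ cos φ₂, cos φ₁ sin φ₂ − sin φ₁ cos φ₂ cos Δλ) = 287.62°
At arrival: θ₂ = atan2(sin Δλ cos φ₁, −cos φ₂ sin φ₁ + sin φ₂ cos φ₁ cos Δλ) = 221.33°
Δθ = θ₂ − θ₁ = -66.3°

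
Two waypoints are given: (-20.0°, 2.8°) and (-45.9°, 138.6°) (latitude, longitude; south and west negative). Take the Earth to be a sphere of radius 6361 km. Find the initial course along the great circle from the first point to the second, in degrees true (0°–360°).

150.2°

N = sin Δλ·cos φ₂ = +0.4852;  D = cos φ₁ sin φ₂ − sin φ₁ cos φ₂ cos Δλ = -0.8455
initial course = atan2(N, D) = 150.15°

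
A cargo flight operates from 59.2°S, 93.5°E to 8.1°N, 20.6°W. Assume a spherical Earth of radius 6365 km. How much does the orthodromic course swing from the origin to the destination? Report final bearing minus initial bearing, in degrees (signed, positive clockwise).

+77.3°

Initial bearing θ₁ = atan2(sin Δλ cos φ₂, cos φ₁ sin φ₂ − sin φ₁ cos φ₂ cos Δλ) = 253.07°
Final bearing θ₂ = (initial bearing from the destination back to the start) + 180° = 330.34°
Δθ = θ₂ − θ₁ = +77.3°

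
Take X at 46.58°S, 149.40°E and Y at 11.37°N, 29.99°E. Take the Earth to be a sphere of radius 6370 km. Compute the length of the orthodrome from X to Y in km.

13152 km

Haversine: a = sin²(Δφ/2)+cos φ₁ cos φ₂ sin²(Δλ/2) = 0.73705;  σ = 2·atan2(√a,√(1−a))
σ = 118.300° → d = Rσ = 6370·2.06473 = 13152 km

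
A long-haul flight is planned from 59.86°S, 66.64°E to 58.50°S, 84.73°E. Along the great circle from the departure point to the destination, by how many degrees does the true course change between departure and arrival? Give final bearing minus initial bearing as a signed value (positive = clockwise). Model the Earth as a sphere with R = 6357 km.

-15.6°

Initial bearing θ₁ = atan2(sin Δλ cos φ₂, cos φ₁ sin φ₂ − sin φ₁ cos φ₂ cos Δλ) = 89.51°
Final bearing θ₂ = (initial bearing from the destination back to the start) + 180° = 73.94°
Δθ = θ₂ − θ₁ = -15.6°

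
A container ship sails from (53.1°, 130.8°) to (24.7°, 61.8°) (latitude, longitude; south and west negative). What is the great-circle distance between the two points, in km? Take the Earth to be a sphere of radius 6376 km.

Haversine: a = sin²(Δφ/2)+cos φ₁ cos φ₂ sin²(Δλ/2) = 0.23518;  σ = 2·atan2(√a,√(1−a))
σ = 58.018° → d = Rσ = 6376·1.01261 = 6456 km

6456 km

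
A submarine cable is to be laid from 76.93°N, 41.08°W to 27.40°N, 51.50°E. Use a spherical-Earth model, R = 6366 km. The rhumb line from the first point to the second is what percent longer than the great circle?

7.8%

Great circle: σ = 1.1160 rad → d_gc = Rσ = 7104.7 km
Rhumb: Δφ = -0.8645, Δλ = +1.6158, Δψ = -1.6691, q = Δφ/Δψ = 0.5179 → d_rh = R√(Δφ²+q²Δλ²) = 7659.4 km
Excess = (7659.4 − 7104.7) / 7104.7 = 554.7 / 7104.7 = 7.81% ≈ 7.8%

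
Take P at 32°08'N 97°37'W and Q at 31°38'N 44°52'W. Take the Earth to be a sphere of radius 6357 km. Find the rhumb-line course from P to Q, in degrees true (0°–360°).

90.6°

Meridional parts: M(φ₁)=+0.5928, M(φ₂)=+0.5825 → ΔM = -0.0103;  Δλ = +0.9207 rad
tan C = Δλ / ΔM = -89.5822 → C = 90.64°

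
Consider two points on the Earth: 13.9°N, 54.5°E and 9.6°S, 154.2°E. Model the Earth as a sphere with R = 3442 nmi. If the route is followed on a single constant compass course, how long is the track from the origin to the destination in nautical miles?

Δψ = ln[tan(π/4+φ₂/2)/tan(π/4+φ₁/2)] = -0.4134;  Δφ = -0.4102 rad,  Δλ = +1.7401 rad
q = Δφ/Δψ = 0.9922
d = R·√(Δφ² + q²Δλ²) = 3442·1.77465 = 6108 nmi

6108 nmi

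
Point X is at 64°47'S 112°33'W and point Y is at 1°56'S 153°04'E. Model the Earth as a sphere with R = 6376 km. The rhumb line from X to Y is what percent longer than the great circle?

Great circle: σ = 1.5728 rad → d_gc = Rσ = 10028.3 km
Rhumb: Δφ = +1.0969, Δλ = -1.6473, Δψ = +1.4638, q = Δφ/Δψ = 0.7494 → d_rh = R√(Δφ²+q²Δλ²) = 10529.4 km
Excess = (10529.4 − 10028.3) / 10028.3 = 501.1 / 10028.3 = 5.00% ≈ 5.0%

5.0%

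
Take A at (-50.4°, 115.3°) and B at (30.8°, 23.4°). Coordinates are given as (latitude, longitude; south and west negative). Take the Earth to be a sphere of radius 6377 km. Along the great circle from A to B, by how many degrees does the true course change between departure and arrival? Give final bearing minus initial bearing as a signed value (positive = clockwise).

At departure: θ₁ = atan2(sin Δλ cos φ₂, cos φ₁ sin φ₂ − sin φ₁ cos φ₂ cos Δλ) = 289.53°
At arrival: θ₂ = atan2(sin Δλ cos φ₁, −cos φ₂ sin φ₁ + sin φ₂ cos φ₁ cos Δλ) = 315.62°
Δθ = θ₂ − θ₁ = +26.1°

+26.1°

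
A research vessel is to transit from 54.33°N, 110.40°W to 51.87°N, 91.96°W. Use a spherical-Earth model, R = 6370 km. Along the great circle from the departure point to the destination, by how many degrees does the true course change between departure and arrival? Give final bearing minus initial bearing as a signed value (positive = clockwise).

+14.8°

Initial bearing θ₁ = atan2(sin Δλ cos φ₂, cos φ₁ sin φ₂ − sin φ₁ cos φ₂ cos Δλ) = 95.02°
Final bearing θ₂ = (initial bearing from the destination back to the start) + 180° = 109.82°
Δθ = θ₂ − θ₁ = +14.8°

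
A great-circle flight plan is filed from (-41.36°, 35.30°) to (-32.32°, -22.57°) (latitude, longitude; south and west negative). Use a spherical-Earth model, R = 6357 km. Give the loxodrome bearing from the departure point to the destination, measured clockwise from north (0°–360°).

281.1°

Meridional parts: M(φ₁)=-0.7942, M(φ₂)=-0.5966 → ΔM = +0.1976;  Δλ = -1.0100 rad
tan C = Δλ / ΔM = -5.1119 → C = 281.07°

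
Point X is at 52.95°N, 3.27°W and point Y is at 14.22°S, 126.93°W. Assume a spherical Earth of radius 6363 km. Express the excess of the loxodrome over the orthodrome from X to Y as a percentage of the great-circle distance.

Great circle: σ = 2.1174 rad → d_gc = Rσ = 13472.9 km
Rhumb: Δφ = -1.1723, Δλ = -2.1583, Δψ = -1.3442, q = Δφ/Δψ = 0.8722 → d_rh = R√(Δφ²+q²Δλ²) = 14110.6 km
Excess = (14110.6 − 13472.9) / 13472.9 = 637.7 / 13472.9 = 4.73% ≈ 4.7%

4.7%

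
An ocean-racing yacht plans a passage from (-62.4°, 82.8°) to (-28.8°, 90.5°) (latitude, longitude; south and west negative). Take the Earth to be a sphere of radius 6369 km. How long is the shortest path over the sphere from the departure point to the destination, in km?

Haversine: a = sin²(Δφ/2)+cos φ₁ cos φ₂ sin²(Δλ/2) = 0.08537;  σ = 2·atan2(√a,√(1−a))
σ = 33.977° → d = Rσ = 6369·0.59301 = 3777 km

3777 km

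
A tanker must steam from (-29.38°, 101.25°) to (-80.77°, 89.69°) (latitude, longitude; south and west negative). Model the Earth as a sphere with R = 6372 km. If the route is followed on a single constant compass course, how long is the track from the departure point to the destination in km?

Rhumb course C = atan2(Δλ, Δψ) with Δψ = ln[tan(π/4+φ₂/2)/tan(π/4+φ₁/2)] = -1.9799, Δλ = -0.2018 → C = 185.82°
d = R·|Δφ| / |cos C| = 6372·0.89692 / 0.99485 = 5745 km

5745 km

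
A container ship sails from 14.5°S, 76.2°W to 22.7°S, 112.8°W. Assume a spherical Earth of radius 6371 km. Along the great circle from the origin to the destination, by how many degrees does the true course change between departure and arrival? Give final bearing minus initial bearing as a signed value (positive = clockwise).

+12.1°

Initial bearing θ₁ = atan2(sin Δλ cos φ₂, cos φ₁ sin φ₂ − sin φ₁ cos φ₂ cos Δλ) = 251.11°
Final bearing θ₂ = (initial bearing from the destination back to the start) + 180° = 263.19°
Δθ = θ₂ − θ₁ = +12.1°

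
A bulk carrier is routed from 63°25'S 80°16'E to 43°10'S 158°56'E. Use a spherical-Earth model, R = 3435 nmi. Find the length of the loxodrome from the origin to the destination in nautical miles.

3006 nmi

Rhumb course C = atan2(Δλ, Δψ) with Δψ = ln[tan(π/4+φ₂/2)/tan(π/4+φ₁/2)] = +0.6061, Δλ = +1.3730 → C = 66.18°
d = R·|Δφ| / |cos C| = 3435·0.35343 / 0.40384 = 3006 nmi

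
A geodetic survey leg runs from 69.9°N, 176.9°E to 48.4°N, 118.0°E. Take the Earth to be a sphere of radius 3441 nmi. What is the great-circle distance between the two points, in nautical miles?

Haversine: a = sin²(Δφ/2)+cos φ₁ cos φ₂ sin²(Δλ/2) = 0.08995;  σ = 2·atan2(√a,√(1−a))
σ = 34.904° → d = Rσ = 3441·0.60920 = 2096 nmi

2096 nmi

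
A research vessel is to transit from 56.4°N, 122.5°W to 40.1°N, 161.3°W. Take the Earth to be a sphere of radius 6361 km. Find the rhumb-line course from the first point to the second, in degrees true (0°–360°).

237.4°

Meridional parts: M(φ₁)=+1.1976, M(φ₂)=+0.7652 → ΔM = -0.4324;  Δλ = -0.6772 rad
tan C = Δλ / ΔM = +1.5661 → C = 237.44°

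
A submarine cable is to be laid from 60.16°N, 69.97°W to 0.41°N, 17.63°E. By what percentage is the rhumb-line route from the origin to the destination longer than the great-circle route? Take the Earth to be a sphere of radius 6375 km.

3.6%

Great circle: σ = 1.5438 rad → d_gc = Rσ = 9841.4 km
Rhumb: Δφ = -1.0428, Δλ = +1.5289, Δψ = -1.3154, q = Δφ/Δψ = 0.7928 → d_rh = R√(Δφ²+q²Δλ²) = 10193.4 km
Excess = (10193.4 − 9841.4) / 9841.4 = 352.0 / 9841.4 = 3.58% ≈ 3.6%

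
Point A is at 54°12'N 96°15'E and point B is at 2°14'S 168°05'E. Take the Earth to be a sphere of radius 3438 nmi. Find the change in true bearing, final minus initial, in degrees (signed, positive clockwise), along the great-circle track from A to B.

At departure: θ₁ = atan2(sin Δλ cos φ₂, cos φ₁ sin φ₂ − sin φ₁ cos φ₂ cos Δλ) = 106.18°
At arrival: θ₂ = atan2(sin Δλ cos φ₁, −cos φ₂ sin φ₁ + sin φ₂ cos φ₁ cos Δλ) = 145.79°
Δθ = θ₂ − θ₁ = +39.6°

+39.6°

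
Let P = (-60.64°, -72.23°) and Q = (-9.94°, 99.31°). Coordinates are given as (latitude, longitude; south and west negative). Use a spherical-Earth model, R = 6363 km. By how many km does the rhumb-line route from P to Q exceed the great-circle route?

3409 km

Great circle: cos σ = sin φ₁ sin φ₂ + cos φ₁ cos φ₂ cos Δλ,  σ = 1.9042 rad → d_gc = 12116.3 km
Rhumb line: Δψ = +1.1652, q = Δφ/Δψ = 0.7595, d_rh = R√(Δφ²+q²Δλ²) = 15524.9 km
Excess = 15524.9 − 12116.3 = 3408.6 ≈ 3409 km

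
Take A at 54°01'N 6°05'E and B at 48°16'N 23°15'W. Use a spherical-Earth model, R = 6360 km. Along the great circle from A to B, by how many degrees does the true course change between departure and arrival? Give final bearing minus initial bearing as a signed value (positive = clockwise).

Initial bearing θ₁ = atan2(sin Δλ cos φ₂, cos φ₁ sin φ₂ − sin φ₁ cos φ₂ cos Δλ) = 264.55°
Final bearing θ₂ = (initial bearing from the destination back to the start) + 180° = 241.48°
Δθ = θ₂ − θ₁ = -23.1°

-23.1°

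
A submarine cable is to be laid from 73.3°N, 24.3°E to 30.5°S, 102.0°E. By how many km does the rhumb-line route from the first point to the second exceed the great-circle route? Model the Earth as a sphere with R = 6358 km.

Great circle: cos σ = sin φ₁ sin φ₂ + cos φ₁ cos φ₂ cos Δλ,  σ = 2.0190 rad → d_gc = 12837.1 km
Rhumb line: Δψ = -2.4783, q = Δφ/Δψ = 0.7310, d_rh = R√(Δφ²+q²Δλ²) = 13130.2 km
Excess = 13130.2 − 12837.1 = 293.1 ≈ 293 km

293 km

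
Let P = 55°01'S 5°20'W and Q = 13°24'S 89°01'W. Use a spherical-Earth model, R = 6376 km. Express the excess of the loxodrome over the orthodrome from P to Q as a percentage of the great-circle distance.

Great circle: σ = 1.3168 rad → d_gc = Rσ = 8396.1 km
Rhumb: Δφ = +0.7263, Δλ = -1.4605, Δψ = +0.9187, q = Δφ/Δψ = 0.7906 → d_rh = R√(Δφ²+q²Δλ²) = 8698.1 km
Excess = (8698.1 − 8396.1) / 8396.1 = 302.0 / 8396.1 = 3.60% ≈ 3.6%

3.6%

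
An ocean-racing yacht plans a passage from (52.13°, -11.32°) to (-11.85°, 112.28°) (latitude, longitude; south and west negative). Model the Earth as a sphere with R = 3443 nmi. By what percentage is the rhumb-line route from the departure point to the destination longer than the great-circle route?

4.9%

Great circle: σ = 2.0881 rad → d_gc = Rσ = 7189.5 nmi
Rhumb: Δφ = -1.1167, Δλ = +2.1572, Δψ = -1.2782, q = Δφ/Δψ = 0.8736 → d_rh = R√(Δφ²+q²Δλ²) = 7542.3 nmi
Excess = (7542.3 − 7189.5) / 7189.5 = 352.8 / 7189.5 = 4.91% ≈ 4.9%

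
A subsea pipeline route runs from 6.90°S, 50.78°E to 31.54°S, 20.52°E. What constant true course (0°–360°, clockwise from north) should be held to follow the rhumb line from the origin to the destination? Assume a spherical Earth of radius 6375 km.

Δψ = ln[tan(π/4+φ₂/2)/tan(π/4+φ₁/2)] = -0.4599
Δλ = -0.5281 rad (taken the short way round)
course = atan2(Δλ, Δψ) = 228.95°

229.0°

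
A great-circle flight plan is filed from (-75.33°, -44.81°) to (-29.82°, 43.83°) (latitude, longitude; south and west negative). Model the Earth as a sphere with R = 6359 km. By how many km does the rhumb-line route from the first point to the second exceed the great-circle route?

486 km

Great circle: cos σ = sin φ₁ sin φ₂ + cos φ₁ cos φ₂ cos Δλ,  σ = 1.0630 rad → d_gc = 6759.4 km
Rhumb line: Δψ = +1.5044, q = Δφ/Δψ = 0.5280, d_rh = R√(Δφ²+q²Δλ²) = 7245.1 km
Excess = 7245.1 − 6759.4 = 485.7 ≈ 486 km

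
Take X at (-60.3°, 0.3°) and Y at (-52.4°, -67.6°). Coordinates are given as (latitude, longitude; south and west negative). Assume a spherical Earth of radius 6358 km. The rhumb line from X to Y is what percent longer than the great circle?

Great circle: σ = 0.6403 rad → d_gc = Rσ = 4070.8 km
Rhumb: Δφ = +0.1379, Δλ = -1.1851, Δψ = +0.2499, q = Δφ/Δψ = 0.5517 → d_rh = R√(Δφ²+q²Δλ²) = 4248.3 km
Excess = (4248.3 − 4070.8) / 4070.8 = 177.5 / 4070.8 = 4.36% ≈ 4.4%

4.4%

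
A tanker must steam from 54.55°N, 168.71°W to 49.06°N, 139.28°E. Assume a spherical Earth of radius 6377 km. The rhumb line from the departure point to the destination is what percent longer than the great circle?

Great circle: σ = 0.5562 rad → d_gc = Rσ = 3546.6 km
Rhumb: Δφ = -0.0958, Δλ = -0.9077, Δψ = -0.1552, q = Δφ/Δψ = 0.6173 → d_rh = R√(Δφ²+q²Δλ²) = 3625.4 km
Excess = (3625.4 − 3546.6) / 3546.6 = 78.8 / 3546.6 = 2.22% ≈ 2.2%

2.2%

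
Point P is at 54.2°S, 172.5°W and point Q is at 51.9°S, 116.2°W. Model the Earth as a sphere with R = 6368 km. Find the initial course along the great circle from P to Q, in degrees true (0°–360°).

N = sin Δλ·cos φ₂ = +0.5133;  D = cos φ₁ sin φ₂ − sin φ₁ cos φ₂ cos Δλ = -0.1826
initial course = atan2(N, D) = 109.59°

109.6°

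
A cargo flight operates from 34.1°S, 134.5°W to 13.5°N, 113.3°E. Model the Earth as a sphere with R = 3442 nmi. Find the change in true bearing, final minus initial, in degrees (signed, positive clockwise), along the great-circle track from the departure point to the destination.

Initial bearing θ₁ = atan2(sin Δλ cos φ₂, cos φ₁ sin φ₂ − sin φ₁ cos φ₂ cos Δλ) = 269.19°
Final bearing θ₂ = (initial bearing from the destination back to the start) + 180° = 301.62°
Δθ = θ₂ − θ₁ = +32.4°

+32.4°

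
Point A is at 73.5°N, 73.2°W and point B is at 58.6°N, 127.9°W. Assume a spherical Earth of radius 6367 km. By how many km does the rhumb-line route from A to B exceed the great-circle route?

Great circle: cos σ = sin φ₁ sin φ₂ + cos φ₁ cos φ₂ cos Δλ,  σ = 0.4420 rad → d_gc = 2814.0 km
Rhumb line: Δψ = -0.6620, q = Δφ/Δψ = 0.3928, d_rh = R√(Δφ²+q²Δλ²) = 2905.8 km
Excess = 2905.8 − 2814.0 = 91.8 ≈ 92 km

92 km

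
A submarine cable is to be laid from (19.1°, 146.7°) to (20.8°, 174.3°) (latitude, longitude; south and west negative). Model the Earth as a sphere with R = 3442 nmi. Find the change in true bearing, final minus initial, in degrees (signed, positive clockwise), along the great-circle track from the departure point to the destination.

+9.6°

Initial bearing θ₁ = atan2(sin Δλ cos φ₂, cos φ₁ sin φ₂ − sin φ₁ cos φ₂ cos Δλ) = 81.53°
Final bearing θ₂ = (initial bearing from the destination back to the start) + 180° = 91.11°
Δθ = θ₂ − θ₁ = +9.6°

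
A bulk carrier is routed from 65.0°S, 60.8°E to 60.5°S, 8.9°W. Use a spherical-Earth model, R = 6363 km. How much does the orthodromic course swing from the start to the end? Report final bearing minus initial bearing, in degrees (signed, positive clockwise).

+63.6°

Initial bearing θ₁ = atan2(sin Δλ cos φ₂, cos φ₁ sin φ₂ − sin φ₁ cos φ₂ cos Δλ) = 245.24°
Final bearing θ₂ = (initial bearing from the destination back to the start) + 180° = 308.80°
Δθ = θ₂ − θ₁ = +63.6°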